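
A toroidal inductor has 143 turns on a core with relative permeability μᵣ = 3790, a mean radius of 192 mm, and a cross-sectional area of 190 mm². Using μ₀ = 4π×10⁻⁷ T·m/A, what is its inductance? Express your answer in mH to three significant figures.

For a thin toroid, L = μ₀μᵣN²A/(2πR).
L = (4π×10⁻⁷)(3790)(143)²(1.900×10^-4) / (2π×0.192 m) = 1.534×10^-2 H.

L ≈ 15.3 mH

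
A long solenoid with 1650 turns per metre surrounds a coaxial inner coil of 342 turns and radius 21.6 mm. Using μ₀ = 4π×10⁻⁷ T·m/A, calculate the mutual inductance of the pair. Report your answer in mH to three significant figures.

M ≈ 1.04 mH

The outer solenoid produces a uniform field B₁ = μ₀n₁I₁ across the inner coil,
so the flux linkage is N₂Φ = N₂B₁A₂ = μ₀n₁N₂A₂·I₁, giving M = μ₀n₁N₂A₂.
A₂ = πr² = π(2.160×10^-2 m)² = 1.466×10^-3 m².
M = (4π×10⁻⁷)(1650)(342)(1.466×10^-3) = 1.039×10^-3 H.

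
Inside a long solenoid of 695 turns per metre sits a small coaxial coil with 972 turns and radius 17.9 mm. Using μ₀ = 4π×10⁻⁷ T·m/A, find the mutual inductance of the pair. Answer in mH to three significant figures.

The outer solenoid produces a uniform field B₁ = μ₀n₁I₁ across the inner coil,
so the flux linkage is N₂Φ = N₂B₁A₂ = μ₀n₁N₂A₂·I₁, giving M = μ₀n₁N₂A₂.
A₂ = πr² = π(1.790×10^-2 m)² = 1.007×10^-3 m².
M = (4π×10⁻⁷)(695)(972)(1.007×10^-3) = 8.545×10^-4 H.

M ≈ 0.855 mH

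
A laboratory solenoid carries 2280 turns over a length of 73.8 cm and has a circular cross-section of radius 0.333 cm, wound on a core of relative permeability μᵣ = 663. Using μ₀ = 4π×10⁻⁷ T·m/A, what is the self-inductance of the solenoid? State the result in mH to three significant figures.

A = πr² = π(3.330×10^-3 m)² = 3.484×10^-5 m².
For a long solenoid, L = μ₀μᵣN²A/ℓ.
L = (4π×10⁻⁷)(663)(2280)²(3.484×10^-5)/(0.738 m) = 0.2044 H.

L ≈ 204 mH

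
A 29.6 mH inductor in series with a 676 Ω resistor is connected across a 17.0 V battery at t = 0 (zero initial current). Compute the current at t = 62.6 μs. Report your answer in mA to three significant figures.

τ = L/R = 2.960×10^-2/676 = 4.379×10^-5 s; final current I_∞ = ε/R = 17.0/676 = 2.5148×10^-2 A.
I(t) = I_∞(1 − e^(−t/τ)) with t/τ = 1.430.
I = (2.5148×10^-2)(1 − e^(−1.430)) = 1.913×10^-2 A.

I ≈ 19.1 mA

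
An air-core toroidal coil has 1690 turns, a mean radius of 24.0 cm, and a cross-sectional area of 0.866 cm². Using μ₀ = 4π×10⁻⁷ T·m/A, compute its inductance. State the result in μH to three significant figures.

For a thin toroid, L = μ₀N²A/(2πR).
L = (4π×10⁻⁷)(1690)²(8.660×10^-5) / (2π×0.24 m) = 2.061×10^-4 H.

L ≈ 206 μH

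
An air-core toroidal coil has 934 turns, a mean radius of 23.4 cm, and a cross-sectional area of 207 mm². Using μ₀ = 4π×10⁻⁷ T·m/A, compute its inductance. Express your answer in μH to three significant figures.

For a thin toroid, L = μ₀N²A/(2πR).
L = (4π×10⁻⁷)(934)²(2.070×10^-4) / (2π×0.234 m) = 1.543×10^-4 H.

L ≈ 154 μH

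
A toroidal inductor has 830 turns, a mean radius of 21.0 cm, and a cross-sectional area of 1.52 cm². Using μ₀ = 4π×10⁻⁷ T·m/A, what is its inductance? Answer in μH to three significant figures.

L ≈ 99.7 μH

For a thin toroid, L = μ₀N²A/(2πR).
L = (4π×10⁻⁷)(830)²(1.520×10^-4) / (2π×0.21 m) = 9.973×10^-5 H.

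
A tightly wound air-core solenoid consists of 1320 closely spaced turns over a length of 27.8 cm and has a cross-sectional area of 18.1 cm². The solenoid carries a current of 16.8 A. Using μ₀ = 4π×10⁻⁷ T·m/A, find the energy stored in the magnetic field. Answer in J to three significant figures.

U ≈ 2.01 J

A = 18.1 cm² = 1.810×10^-3 m².
L = μ₀N²A/ℓ = (4π×10⁻⁷)(1320)²(1.810×10^-3)/(0.278) = 1.426×10^-2 H.
U = ½LI² = ½(1.426×10^-2)(16.8)² = 2.012 J.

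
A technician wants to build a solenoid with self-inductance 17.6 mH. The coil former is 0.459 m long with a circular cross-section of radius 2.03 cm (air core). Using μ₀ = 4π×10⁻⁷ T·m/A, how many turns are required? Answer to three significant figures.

A = πr² = π(2.030×10^-2 m)² = 1.2946×10^-3 m².
From L = μ₀N²A/ℓ, N = √(Lℓ / (μ₀A)).
N = √[(1.760×10^-2)(0.459) / ((4π×10⁻⁷)×1.2946×10^-3)] = √(4.966×10^6) ≈ 2228.4.

N ≈ 2230 turns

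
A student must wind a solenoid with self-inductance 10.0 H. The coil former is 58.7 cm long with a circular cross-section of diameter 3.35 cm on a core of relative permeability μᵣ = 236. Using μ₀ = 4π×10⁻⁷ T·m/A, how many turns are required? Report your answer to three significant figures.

A = π(d/2)² = π(1.675×10^-2 m)² = 8.814×10^-4 m².
From L = μ₀μᵣN²A/ℓ, N = √(Lℓ / (μ₀μᵣA)).
N = √[(10)(0.587) / ((4π×10⁻⁷)(236)×8.814×10^-4)] = √(2.246×10^7) ≈ 4738.8.

N ≈ 4740 turns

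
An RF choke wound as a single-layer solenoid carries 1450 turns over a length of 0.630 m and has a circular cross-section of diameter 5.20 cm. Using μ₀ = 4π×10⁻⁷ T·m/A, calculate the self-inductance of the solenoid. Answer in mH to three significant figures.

L ≈ 8.91 mH

A = π(d/2)² = π(2.600×10^-2 m)² = 2.124×10^-3 m².
For a long solenoid, L = μ₀N²A/ℓ.
L = (4π×10⁻⁷)(1450)²(2.124×10^-3)/(0.63 m) = 8.906×10^-3 H.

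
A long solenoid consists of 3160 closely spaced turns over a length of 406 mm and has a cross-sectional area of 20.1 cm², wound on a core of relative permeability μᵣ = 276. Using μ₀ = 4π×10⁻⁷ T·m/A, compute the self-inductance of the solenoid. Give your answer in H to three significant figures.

L ≈ 17.1 H

A = 20.1 cm² = 2.010×10^-3 m².
For a long solenoid, L = μ₀μᵣN²A/ℓ.
L = (4π×10⁻⁷)(276)(3160)²(2.010×10^-3)/(0.406 m) = 17.146 H.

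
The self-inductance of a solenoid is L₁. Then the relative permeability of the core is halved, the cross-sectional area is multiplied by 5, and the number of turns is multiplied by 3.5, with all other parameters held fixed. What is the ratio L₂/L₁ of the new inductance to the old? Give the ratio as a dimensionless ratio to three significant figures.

L₂/L₁ = 30.6

For a solenoid, L ∝ μᵣN²A/ℓ.
L₂/L₁ = (0.5) × (5) × (3.5)^2 = 30.6.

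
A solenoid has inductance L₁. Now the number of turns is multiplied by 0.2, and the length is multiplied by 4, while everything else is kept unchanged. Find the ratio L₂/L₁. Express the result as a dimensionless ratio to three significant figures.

L₂/L₁ = 0.0100

For a solenoid, L ∝ μᵣN²A/ℓ.
L₂/L₁ = (0.2)^2 × (4)^-1 = 0.0100.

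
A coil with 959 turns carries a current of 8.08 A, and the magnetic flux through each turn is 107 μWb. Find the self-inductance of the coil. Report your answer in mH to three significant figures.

Self-inductance is defined by L = NΦ_B/I (flux linkage over current).
L = (959)(1.070×10^-4 Wb)/(8.08 A) = 1.270×10^-2 H.

L ≈ 12.7 mH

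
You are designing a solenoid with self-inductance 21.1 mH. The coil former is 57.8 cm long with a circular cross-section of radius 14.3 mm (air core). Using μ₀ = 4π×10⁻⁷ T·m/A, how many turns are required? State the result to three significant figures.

N ≈ 3890 turns

A = πr² = π(1.430×10^-2 m)² = 6.424×10^-4 m².
From L = μ₀N²A/ℓ, N = √(Lℓ / (μ₀A)).
N = √[(2.110×10^-2)(0.578) / ((4π×10⁻⁷)×6.424×10^-4)] = √(1.511×10^7) ≈ 3886.8.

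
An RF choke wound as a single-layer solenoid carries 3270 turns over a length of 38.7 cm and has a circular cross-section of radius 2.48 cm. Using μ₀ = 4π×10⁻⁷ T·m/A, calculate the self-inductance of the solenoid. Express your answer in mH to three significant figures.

A = πr² = π(2.480×10^-2 m)² = 1.932×10^-3 m².
For a long solenoid, L = μ₀N²A/ℓ.
L = (4π×10⁻⁷)(3270)²(1.932×10^-3)/(0.387 m) = 6.709×10^-2 H.

L ≈ 67.1 mH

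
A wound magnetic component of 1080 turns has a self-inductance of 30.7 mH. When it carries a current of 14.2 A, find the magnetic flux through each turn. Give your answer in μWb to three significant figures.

From L = NΦ_B/I, the flux per turn is Φ_B = LI/N.
Φ_B = (3.070×10^-2 H)(14.2 A)/1080 = 4.036×10^-4 Wb.

Φ_B ≈ 404 μWb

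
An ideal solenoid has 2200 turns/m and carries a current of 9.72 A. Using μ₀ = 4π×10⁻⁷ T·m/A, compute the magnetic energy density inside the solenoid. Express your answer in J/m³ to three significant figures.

B = μ₀nI = (4π×10⁻⁷)(2.200×10^3)(9.72) = 2.687×10^-2 T.
u = B²/(2μ₀) = (2.687×10^-2)²/(2×4π×10⁻⁷) = 287.3 J/m³.

u ≈ 287 J/m³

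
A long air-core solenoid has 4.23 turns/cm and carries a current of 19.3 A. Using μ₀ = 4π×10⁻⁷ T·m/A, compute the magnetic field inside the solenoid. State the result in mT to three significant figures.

Inside a long solenoid, B = μ₀nI.
B = (4π×10⁻⁷)(423 m⁻¹)(19.3 A) = 1.026×10^-2 T.

B ≈ 10.3 mT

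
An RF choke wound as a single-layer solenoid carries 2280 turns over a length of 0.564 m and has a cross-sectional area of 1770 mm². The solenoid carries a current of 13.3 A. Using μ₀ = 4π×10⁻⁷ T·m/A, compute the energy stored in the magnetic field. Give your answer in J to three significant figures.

A = 1770 mm² = 1.770×10^-3 m².
L = μ₀N²A/ℓ = (4π×10⁻⁷)(2280)²(1.770×10^-3)/(0.564) = 2.050×10^-2 H.
U = ½LI² = ½(2.050×10^-2)(13.3)² = 1.813 J.

U ≈ 1.81 J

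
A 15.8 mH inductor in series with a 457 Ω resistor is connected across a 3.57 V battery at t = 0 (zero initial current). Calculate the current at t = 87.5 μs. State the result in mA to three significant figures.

I ≈ 7.19 mA

τ = L/R = 1.580×10^-2/457 = 3.457×10^-5 s; final current I_∞ = ε/R = 3.57/457 = 7.812×10^-3 A.
I(t) = I_∞(1 − e^(−t/τ)) with t/τ = 2.531.
I = (7.812×10^-3)(1 − e^(−2.531)) = 7.190×10^-3 A.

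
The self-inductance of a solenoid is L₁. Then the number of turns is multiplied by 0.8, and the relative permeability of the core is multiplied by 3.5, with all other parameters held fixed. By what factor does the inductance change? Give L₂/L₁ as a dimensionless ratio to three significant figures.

L₂/L₁ = 2.24

For a solenoid, L ∝ μᵣN²A/ℓ.
L₂/L₁ = (0.8)^2 × (3.5) = 2.24.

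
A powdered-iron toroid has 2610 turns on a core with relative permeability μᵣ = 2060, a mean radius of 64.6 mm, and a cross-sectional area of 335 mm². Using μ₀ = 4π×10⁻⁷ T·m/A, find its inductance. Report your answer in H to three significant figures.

For a thin toroid, L = μ₀μᵣN²A/(2πR).
L = (4π×10⁻⁷)(2060)(2610)²(3.350×10^-4) / (2π×6.460×10^-2 m) = 14.55 H.

L ≈ 14.6 H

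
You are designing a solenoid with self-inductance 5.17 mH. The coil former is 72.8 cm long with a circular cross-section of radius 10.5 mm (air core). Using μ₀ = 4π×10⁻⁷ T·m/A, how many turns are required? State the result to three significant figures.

A = πr² = π(1.050×10^-2 m)² = 3.464×10^-4 m².
From L = μ₀N²A/ℓ, N = √(Lℓ / (μ₀A)).
N = √[(5.170×10^-3)(0.728) / ((4π×10⁻⁷)×3.464×10^-4)] = √(8.647×10^6) ≈ 2940.6.

N ≈ 2940 turns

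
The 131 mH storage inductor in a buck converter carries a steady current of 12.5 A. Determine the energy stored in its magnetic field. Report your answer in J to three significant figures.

U ≈ 10.2 J

Stored magnetic energy: U = ½LI².
U = ½(0.131 H)(12.5 A)² = 10.23 J.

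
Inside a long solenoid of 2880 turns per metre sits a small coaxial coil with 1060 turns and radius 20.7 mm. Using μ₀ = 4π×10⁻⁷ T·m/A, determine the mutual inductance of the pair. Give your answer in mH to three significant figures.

The outer solenoid produces a uniform field B₁ = μ₀n₁I₁ across the inner coil,
so the flux linkage is N₂Φ = N₂B₁A₂ = μ₀n₁N₂A₂·I₁, giving M = μ₀n₁N₂A₂.
A₂ = πr² = π(2.070×10^-2 m)² = 1.346×10^-3 m².
M = (4π×10⁻⁷)(2880)(1060)(1.346×10^-3) = 5.164×10^-3 H.

M ≈ 5.16 mH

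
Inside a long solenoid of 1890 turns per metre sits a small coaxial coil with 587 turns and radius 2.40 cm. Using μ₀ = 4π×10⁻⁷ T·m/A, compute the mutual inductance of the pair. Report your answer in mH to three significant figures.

M ≈ 2.52 mH

The outer solenoid produces a uniform field B₁ = μ₀n₁I₁ across the inner coil,
so the flux linkage is N₂Φ = N₂B₁A₂ = μ₀n₁N₂A₂·I₁, giving M = μ₀n₁N₂A₂.
A₂ = πr² = π(2.400×10^-2 m)² = 1.810×10^-3 m².
M = (4π×10⁻⁷)(1890)(587)(1.810×10^-3) = 2.523×10^-3 H.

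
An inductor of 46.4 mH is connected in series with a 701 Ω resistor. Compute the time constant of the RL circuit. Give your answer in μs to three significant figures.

τ = L/R = (4.640×10^-2 H)/(701 Ω) = 6.619×10^-5 s.

τ ≈ 66.2 μs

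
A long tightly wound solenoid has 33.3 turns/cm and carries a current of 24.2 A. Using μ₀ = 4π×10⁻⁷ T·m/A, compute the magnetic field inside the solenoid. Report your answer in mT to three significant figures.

Inside a long solenoid, B = μ₀nI.
B = (4π×10⁻⁷)(3.330×10^3 m⁻¹)(24.2 A) = 0.1013 T.

B ≈ 101 mT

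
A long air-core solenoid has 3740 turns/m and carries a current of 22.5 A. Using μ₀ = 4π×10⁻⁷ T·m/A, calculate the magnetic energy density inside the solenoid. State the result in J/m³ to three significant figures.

u ≈ 4450 J/m³

B = μ₀nI = (4π×10⁻⁷)(3.740×10^3)(22.5) = 0.1057 T.
u = B²/(2μ₀) = (0.1057)²/(2×4π×10⁻⁷) = 4.449×10^3 J/m³.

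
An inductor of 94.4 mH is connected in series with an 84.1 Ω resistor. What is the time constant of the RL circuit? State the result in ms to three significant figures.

τ = L/R = (9.440×10^-2 H)/(84.1 Ω) = 1.122×10^-3 s.

τ ≈ 1.12 ms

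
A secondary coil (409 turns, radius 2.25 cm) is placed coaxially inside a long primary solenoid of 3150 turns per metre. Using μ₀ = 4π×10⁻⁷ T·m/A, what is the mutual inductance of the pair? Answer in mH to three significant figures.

The outer solenoid produces a uniform field B₁ = μ₀n₁I₁ across the inner coil,
so the flux linkage is N₂Φ = N₂B₁A₂ = μ₀n₁N₂A₂·I₁, giving M = μ₀n₁N₂A₂.
A₂ = πr² = π(2.250×10^-2 m)² = 1.590×10^-3 m².
M = (4π×10⁻⁷)(3150)(409)(1.590×10^-3) = 2.5749×10^-3 H.

M ≈ 2.57 mH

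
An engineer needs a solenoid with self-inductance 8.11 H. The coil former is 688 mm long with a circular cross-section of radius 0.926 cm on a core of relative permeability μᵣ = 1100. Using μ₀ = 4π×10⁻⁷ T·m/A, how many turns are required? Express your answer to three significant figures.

N ≈ 3870 turns

A = πr² = π(9.260×10^-3 m)² = 2.694×10^-4 m².
From L = μ₀μᵣN²A/ℓ, N = √(Lℓ / (μ₀μᵣA)).
N = √[(8.11)(0.688) / ((4π×10⁻⁷)(1100)×2.694×10^-4)] = √(1.498×10^7) ≈ 3870.9.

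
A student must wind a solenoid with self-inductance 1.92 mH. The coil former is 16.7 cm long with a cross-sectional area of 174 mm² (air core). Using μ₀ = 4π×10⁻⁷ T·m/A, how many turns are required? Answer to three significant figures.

A = 174 mm² = 1.740×10^-4 m².
From L = μ₀N²A/ℓ, N = √(Lℓ / (μ₀A)).
N = √[(1.920×10^-3)(0.167) / ((4π×10⁻⁷)×1.740×10^-4)] = √(1.466×10^6) ≈ 1211.0.

N ≈ 1210 turns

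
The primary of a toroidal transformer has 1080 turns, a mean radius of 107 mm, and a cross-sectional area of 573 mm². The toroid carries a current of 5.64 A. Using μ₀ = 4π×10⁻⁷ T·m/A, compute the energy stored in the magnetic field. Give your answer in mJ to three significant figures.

L = μ₀N²A/(2πR) = (4π×10⁻⁷)(1080)²(5.730×10^-4)/(2π×0.107) = 1.249×10^-3 H.
U = ½LI² = ½(1.249×10^-3)(5.64)² = 1.987×10^-2 J.

U ≈ 19.9 mJ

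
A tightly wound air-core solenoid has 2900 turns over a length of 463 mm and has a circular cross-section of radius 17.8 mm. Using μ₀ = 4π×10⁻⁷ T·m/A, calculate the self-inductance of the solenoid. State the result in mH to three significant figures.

L ≈ 22.7 mH

A = πr² = π(1.780×10^-2 m)² = 9.954×10^-4 m².
For a long solenoid, L = μ₀N²A/ℓ.
L = (4π×10⁻⁷)(2900)²(9.954×10^-4)/(0.463 m) = 2.272×10^-2 H.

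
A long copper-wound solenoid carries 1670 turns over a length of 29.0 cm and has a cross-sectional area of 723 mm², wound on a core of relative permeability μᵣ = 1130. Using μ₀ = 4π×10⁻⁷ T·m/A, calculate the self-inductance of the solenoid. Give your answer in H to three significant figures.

L ≈ 9.87 H

A = 723 mm² = 7.230×10^-4 m².
For a long solenoid, L = μ₀μᵣN²A/ℓ.
L = (4π×10⁻⁷)(1130)(1670)²(7.230×10^-4)/(0.29 m) = 9.873 H.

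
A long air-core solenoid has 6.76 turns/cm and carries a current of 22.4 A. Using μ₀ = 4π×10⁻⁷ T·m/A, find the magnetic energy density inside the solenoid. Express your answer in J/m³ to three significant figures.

B = μ₀nI = (4π×10⁻⁷)(676)(22.4) = 1.903×10^-2 T.
u = B²/(2μ₀) = (1.903×10^-2)²/(2×4π×10⁻⁷) = 144.1 J/m³.

u ≈ 144 J/m³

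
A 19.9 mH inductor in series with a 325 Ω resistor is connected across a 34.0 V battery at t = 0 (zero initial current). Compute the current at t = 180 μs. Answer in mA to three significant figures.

τ = L/R = 1.990×10^-2/325 = 6.123×10^-5 s; final current I_∞ = ε/R = 34.0/325 = 0.1046 A.
I(t) = I_∞(1 − e^(−t/τ)) with t/τ = 2.940.
I = (0.1046)(1 − e^(−2.940)) = 9.908×10^-2 A.

I ≈ 99.1 mA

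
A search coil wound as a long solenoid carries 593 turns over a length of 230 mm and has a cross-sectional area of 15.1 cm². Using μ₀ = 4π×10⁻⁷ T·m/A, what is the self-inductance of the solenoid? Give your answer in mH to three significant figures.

A = 15.1 cm² = 1.510×10^-3 m².
For a long solenoid, L = μ₀N²A/ℓ.
L = (4π×10⁻⁷)(593)²(1.510×10^-3)/(0.23 m) = 2.901×10^-3 H.

L ≈ 2.90 mH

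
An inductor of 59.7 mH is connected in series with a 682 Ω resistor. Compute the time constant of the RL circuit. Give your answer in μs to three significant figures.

τ ≈ 87.5 μs

τ = L/R = (5.970×10^-2 H)/(682 Ω) = 8.754×10^-5 s.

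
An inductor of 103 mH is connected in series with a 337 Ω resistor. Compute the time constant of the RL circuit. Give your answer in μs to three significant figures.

τ ≈ 306 μs

τ = L/R = (0.103 H)/(337 Ω) = 3.056×10^-4 s.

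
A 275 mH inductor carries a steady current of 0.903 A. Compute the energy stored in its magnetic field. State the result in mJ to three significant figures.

Stored magnetic energy: U = ½LI².
U = ½(0.275 H)(0.903 A)² = 0.1121 J.

U ≈ 112 mJ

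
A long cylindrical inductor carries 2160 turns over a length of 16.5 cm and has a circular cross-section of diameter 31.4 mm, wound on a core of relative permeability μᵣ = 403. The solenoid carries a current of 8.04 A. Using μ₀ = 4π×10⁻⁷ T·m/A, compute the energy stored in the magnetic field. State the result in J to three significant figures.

U ≈ 358 J

A = π(d/2)² = π(1.570×10^-2 m)² = 7.744×10^-4 m².
L = μ₀μᵣN²A/ℓ = (4π×10⁻⁷)(403)(2160)²(7.744×10^-4)/(0.165) = 11.09 H.
U = ½LI² = ½(11.09)(8.04)² = 358.4 J.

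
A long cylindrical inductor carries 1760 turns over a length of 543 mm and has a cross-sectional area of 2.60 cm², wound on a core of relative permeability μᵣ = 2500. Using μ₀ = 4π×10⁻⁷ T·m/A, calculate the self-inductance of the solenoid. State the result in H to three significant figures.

L ≈ 4.66 H

A = 2.60 cm² = 2.600×10^-4 m².
For a long solenoid, L = μ₀μᵣN²A/ℓ.
L = (4π×10⁻⁷)(2500)(1760)²(2.600×10^-4)/(0.543 m) = 4.66 H.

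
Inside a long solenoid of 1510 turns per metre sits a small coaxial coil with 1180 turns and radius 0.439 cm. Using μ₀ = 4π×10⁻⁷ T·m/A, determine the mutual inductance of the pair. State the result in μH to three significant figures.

The outer solenoid produces a uniform field B₁ = μ₀n₁I₁ across the inner coil,
so the flux linkage is N₂Φ = N₂B₁A₂ = μ₀n₁N₂A₂·I₁, giving M = μ₀n₁N₂A₂.
A₂ = πr² = π(4.390×10^-3 m)² = 6.0545×10^-5 m².
M = (4π×10⁻⁷)(1510)(1180)(6.0545×10^-5) = 1.356×10^-4 H.

M ≈ 136 μH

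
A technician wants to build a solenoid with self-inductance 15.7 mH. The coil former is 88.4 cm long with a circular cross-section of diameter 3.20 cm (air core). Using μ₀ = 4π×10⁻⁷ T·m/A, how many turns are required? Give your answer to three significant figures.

N ≈ 3710 turns

A = π(d/2)² = π(1.600×10^-2 m)² = 8.042×10^-4 m².
From L = μ₀N²A/ℓ, N = √(Lℓ / (μ₀A)).
N = √[(1.570×10^-2)(0.884) / ((4π×10⁻⁷)×8.042×10^-4)] = √(1.373×10^7) ≈ 3705.7.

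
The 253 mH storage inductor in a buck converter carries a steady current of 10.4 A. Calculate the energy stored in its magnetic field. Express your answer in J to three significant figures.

Stored magnetic energy: U = ½LI².
U = ½(0.253 H)(10.4 A)² = 13.68 J.

U ≈ 13.7 J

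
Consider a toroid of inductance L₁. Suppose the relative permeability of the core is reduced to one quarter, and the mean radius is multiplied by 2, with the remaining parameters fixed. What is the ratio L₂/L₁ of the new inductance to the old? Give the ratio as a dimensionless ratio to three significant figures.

For a toroid, L ∝ μᵣN²A/R.
L₂/L₁ = (0.25) × (2)^-1 = 0.125.

L₂/L₁ = 0.125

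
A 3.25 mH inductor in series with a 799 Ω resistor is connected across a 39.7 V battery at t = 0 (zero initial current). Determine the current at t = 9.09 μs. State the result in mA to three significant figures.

I ≈ 44.4 mA

τ = L/R = 3.250×10^-3/799 = 4.068×10^-6 s; final current I_∞ = ε/R = 39.7/799 = 4.969×10^-2 A.
I(t) = I_∞(1 − e^(−t/τ)) with t/τ = 2.235.
I = (4.969×10^-2)(1 − e^(−2.235)) = 4.437×10^-2 A.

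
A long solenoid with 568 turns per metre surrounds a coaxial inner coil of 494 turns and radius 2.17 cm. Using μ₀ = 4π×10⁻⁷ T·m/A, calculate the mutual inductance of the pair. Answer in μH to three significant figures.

The outer solenoid produces a uniform field B₁ = μ₀n₁I₁ across the inner coil,
so the flux linkage is N₂Φ = N₂B₁A₂ = μ₀n₁N₂A₂·I₁, giving M = μ₀n₁N₂A₂.
A₂ = πr² = π(2.170×10^-2 m)² = 1.479×10^-3 m².
M = (4π×10⁻⁷)(568)(494)(1.479×10^-3) = 5.216×10^-4 H.

M ≈ 522 μH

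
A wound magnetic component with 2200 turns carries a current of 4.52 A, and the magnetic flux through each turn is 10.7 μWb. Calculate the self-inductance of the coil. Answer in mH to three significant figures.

L ≈ 5.21 mH

Self-inductance is defined by L = NΦ_B/I (flux linkage over current).
L = (2200)(1.070×10^-5 Wb)/(4.52 A) = 5.208×10^-3 H.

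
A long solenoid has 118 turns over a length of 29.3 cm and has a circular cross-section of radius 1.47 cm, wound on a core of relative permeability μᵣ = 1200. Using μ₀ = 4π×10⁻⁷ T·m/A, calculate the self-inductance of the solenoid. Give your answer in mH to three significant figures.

L ≈ 48.6 mH

A = πr² = π(1.470×10^-2 m)² = 6.789×10^-4 m².
For a long solenoid, L = μ₀μᵣN²A/ℓ.
L = (4π×10⁻⁷)(1200)(118)²(6.789×10^-4)/(0.293 m) = 4.8649×10^-2 H.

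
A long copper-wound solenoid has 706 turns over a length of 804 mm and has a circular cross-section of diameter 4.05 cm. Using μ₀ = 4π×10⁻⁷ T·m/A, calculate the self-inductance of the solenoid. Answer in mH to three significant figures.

L ≈ 1.00 mH

A = π(d/2)² = π(2.025×10^-2 m)² = 1.288×10^-3 m².
For a long solenoid, L = μ₀N²A/ℓ.
L = (4π×10⁻⁷)(706)²(1.288×10^-3)/(0.804 m) = 1.004×10^-3 H.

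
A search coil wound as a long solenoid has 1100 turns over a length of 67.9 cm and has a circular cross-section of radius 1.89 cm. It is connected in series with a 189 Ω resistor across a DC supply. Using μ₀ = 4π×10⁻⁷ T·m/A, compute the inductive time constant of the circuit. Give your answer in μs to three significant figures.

τ ≈ 13.3 μs

A = πr² = π(1.890×10^-2 m)² = 1.122×10^-3 m².
L = μ₀N²A/ℓ = (4π×10⁻⁷)(1100)²(1.122×10^-3)/(0.679) = 2.513×10^-3 H.
τ = L/R = (2.513×10^-3)/(189) = 1.330×10^-5 s.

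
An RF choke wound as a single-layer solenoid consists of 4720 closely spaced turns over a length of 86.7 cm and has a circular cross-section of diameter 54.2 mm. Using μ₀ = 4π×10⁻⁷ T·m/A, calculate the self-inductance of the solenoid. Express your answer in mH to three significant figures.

A = π(d/2)² = π(2.710×10^-2 m)² = 2.307×10^-3 m².
For a long solenoid, L = μ₀N²A/ℓ.
L = (4π×10⁻⁷)(4720)²(2.307×10^-3)/(0.867 m) = 7.450×10^-2 H.

L ≈ 74.5 mH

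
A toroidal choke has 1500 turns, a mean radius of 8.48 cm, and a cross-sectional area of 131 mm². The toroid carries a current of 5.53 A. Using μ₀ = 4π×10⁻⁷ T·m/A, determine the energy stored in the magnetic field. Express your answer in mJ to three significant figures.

L = μ₀N²A/(2πR) = (4π×10⁻⁷)(1500)²(1.310×10^-4)/(2π×8.480×10^-2) = 6.952×10^-4 H.
U = ½LI² = ½(6.952×10^-4)(5.53)² = 1.063×10^-2 J.

U ≈ 10.6 mJ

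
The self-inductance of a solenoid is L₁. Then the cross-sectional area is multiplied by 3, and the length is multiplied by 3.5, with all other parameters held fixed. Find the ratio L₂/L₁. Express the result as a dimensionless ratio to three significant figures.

For a solenoid, L ∝ μᵣN²A/ℓ.
L₂/L₁ = (3) × (3.5)^-1 = 0.857.

L₂/L₁ = 0.857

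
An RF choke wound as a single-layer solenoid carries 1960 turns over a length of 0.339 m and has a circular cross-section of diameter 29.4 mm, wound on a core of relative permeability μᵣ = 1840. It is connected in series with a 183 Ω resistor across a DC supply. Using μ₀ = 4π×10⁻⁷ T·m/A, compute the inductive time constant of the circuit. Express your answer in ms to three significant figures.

τ ≈ 97.2 ms

A = π(d/2)² = π(1.470×10^-2 m)² = 6.789×10^-4 m².
L = μ₀μᵣN²A/ℓ = (4π×10⁻⁷)(1840)(1960)²(6.789×10^-4)/(0.339) = 17.79 H.
τ = L/R = (17.79)/(183) = 9.720×10^-2 s.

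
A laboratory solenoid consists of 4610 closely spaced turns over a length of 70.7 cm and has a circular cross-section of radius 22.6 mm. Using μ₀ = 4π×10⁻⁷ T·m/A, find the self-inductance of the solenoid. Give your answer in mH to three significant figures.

L ≈ 60.6 mH

A = πr² = π(2.260×10^-2 m)² = 1.6046×10^-3 m².
For a long solenoid, L = μ₀N²A/ℓ.
L = (4π×10⁻⁷)(4610)²(1.6046×10^-3)/(0.707 m) = 6.061×10^-2 H.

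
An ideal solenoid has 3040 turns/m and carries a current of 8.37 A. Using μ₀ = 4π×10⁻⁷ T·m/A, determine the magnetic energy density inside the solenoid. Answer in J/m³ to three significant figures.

B = μ₀nI = (4π×10⁻⁷)(3.040×10^3)(8.37) = 3.197×10^-2 T.
u = B²/(2μ₀) = (3.197×10^-2)²/(2×4π×10⁻⁷) = 406.8 J/m³.

u ≈ 407 J/m³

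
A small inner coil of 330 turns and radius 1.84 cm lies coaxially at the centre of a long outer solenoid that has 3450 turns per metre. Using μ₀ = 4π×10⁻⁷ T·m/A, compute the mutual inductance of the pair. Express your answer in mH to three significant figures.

The outer solenoid produces a uniform field B₁ = μ₀n₁I₁ across the inner coil,
so the flux linkage is N₂Φ = N₂B₁A₂ = μ₀n₁N₂A₂·I₁, giving M = μ₀n₁N₂A₂.
A₂ = πr² = π(1.840×10^-2 m)² = 1.064×10^-3 m².
M = (4π×10⁻⁷)(3450)(330)(1.064×10^-3) = 1.522×10^-3 H.

M ≈ 1.52 mH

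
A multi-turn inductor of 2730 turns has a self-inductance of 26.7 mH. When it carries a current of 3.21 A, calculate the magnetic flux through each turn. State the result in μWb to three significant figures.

From L = NΦ_B/I, the flux per turn is Φ_B = LI/N.
Φ_B = (2.670×10^-2 H)(3.21 A)/2730 = 3.139×10^-5 Wb.

Φ_B ≈ 31.4 μWb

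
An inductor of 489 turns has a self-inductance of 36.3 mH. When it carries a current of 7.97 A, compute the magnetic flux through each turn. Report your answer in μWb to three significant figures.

From L = NΦ_B/I, the flux per turn is Φ_B = LI/N.
Φ_B = (3.630×10^-2 H)(7.97 A)/489 = 5.916×10^-4 Wb.

Φ_B ≈ 592 μWb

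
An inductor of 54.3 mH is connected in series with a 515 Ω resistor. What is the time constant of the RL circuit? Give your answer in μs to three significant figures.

τ ≈ 105 μs

τ = L/R = (5.430×10^-2 H)/(515 Ω) = 1.054×10^-4 s.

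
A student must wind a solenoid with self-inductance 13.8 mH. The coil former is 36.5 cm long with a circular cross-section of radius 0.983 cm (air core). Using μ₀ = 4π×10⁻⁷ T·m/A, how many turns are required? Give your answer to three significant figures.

N ≈ 3630 turns

A = πr² = π(9.830×10^-3 m)² = 3.036×10^-4 m².
From L = μ₀N²A/ℓ, N = √(Lℓ / (μ₀A)).
N = √[(1.380×10^-2)(0.365) / ((4π×10⁻⁷)×3.036×10^-4)] = √(1.320×10^7) ≈ 3633.7.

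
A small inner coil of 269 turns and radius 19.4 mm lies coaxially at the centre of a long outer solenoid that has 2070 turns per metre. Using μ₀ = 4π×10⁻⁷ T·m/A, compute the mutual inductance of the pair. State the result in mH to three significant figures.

The outer solenoid produces a uniform field B₁ = μ₀n₁I₁ across the inner coil,
so the flux linkage is N₂Φ = N₂B₁A₂ = μ₀n₁N₂A₂·I₁, giving M = μ₀n₁N₂A₂.
A₂ = πr² = π(1.940×10^-2 m)² = 1.182×10^-3 m².
M = (4π×10⁻⁷)(2070)(269)(1.182×10^-3) = 8.273×10^-4 H.

M ≈ 0.827 mH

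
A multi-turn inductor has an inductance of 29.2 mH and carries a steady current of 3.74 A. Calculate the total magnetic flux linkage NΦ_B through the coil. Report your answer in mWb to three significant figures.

From L = NΦ_B/I, the flux linkage is NΦ_B = LI.
NΦ_B = (2.920×10^-2 H)(3.74 A) = 0.1092 Wb.

NΦ_B ≈ 109 mWb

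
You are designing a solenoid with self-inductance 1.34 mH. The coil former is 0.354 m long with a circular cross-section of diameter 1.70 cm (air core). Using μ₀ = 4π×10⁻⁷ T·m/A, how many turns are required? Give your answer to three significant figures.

A = π(d/2)² = π(8.500×10^-3 m)² = 2.270×10^-4 m².
From L = μ₀N²A/ℓ, N = √(Lℓ / (μ₀A)).
N = √[(1.340×10^-3)(0.354) / ((4π×10⁻⁷)×2.270×10^-4)] = √(1.663×10^6) ≈ 1289.6.

N ≈ 1290 turns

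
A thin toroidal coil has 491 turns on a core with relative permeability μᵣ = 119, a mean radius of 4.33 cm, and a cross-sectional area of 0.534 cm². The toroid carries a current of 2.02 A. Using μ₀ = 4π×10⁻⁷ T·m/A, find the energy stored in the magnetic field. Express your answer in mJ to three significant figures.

U ≈ 14.4 mJ

L = μ₀μᵣN²A/(2πR) = (4π×10⁻⁷)(119)(491)²(5.340×10^-5)/(2π×4.330×10^-2) = 7.076×10^-3 H.
U = ½LI² = ½(7.076×10^-3)(2.02)² = 1.444×10^-2 J.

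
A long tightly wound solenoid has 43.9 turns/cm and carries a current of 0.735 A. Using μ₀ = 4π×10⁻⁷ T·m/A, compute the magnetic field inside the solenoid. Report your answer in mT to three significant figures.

B ≈ 4.05 mT

Inside a long solenoid, B = μ₀nI.
B = (4π×10⁻⁷)(4.390×10^3 m⁻¹)(0.735 A) = 4.0547×10^-3 T.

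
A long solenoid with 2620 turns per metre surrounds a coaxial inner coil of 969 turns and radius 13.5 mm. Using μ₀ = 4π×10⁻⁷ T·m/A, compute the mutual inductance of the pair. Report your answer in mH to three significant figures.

The outer solenoid produces a uniform field B₁ = μ₀n₁I₁ across the inner coil,
so the flux linkage is N₂Φ = N₂B₁A₂ = μ₀n₁N₂A₂·I₁, giving M = μ₀n₁N₂A₂.
A₂ = πr² = π(1.350×10^-2 m)² = 5.726×10^-4 m².
M = (4π×10⁻⁷)(2620)(969)(5.726×10^-4) = 1.827×10^-3 H.

M ≈ 1.83 mH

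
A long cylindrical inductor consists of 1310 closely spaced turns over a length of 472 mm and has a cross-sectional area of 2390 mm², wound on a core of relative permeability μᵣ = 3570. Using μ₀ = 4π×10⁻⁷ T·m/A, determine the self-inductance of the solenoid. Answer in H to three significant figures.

L ≈ 39.0 H

A = 2390 mm² = 2.390×10^-3 m².
For a long solenoid, L = μ₀μᵣN²A/ℓ.
L = (4π×10⁻⁷)(3570)(1310)²(2.390×10^-3)/(0.472 m) = 38.98 H.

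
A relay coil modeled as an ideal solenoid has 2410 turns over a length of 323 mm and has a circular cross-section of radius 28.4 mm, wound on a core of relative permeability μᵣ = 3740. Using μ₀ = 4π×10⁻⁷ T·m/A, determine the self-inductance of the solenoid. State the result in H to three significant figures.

L ≈ 214 H

A = πr² = π(2.840×10^-2 m)² = 2.534×10^-3 m².
For a long solenoid, L = μ₀μᵣN²A/ℓ.
L = (4π×10⁻⁷)(3740)(2410)²(2.534×10^-3)/(0.323 m) = 214.1 H.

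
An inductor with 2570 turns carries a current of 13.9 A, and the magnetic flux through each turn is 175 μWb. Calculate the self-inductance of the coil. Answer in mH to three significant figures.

Self-inductance is defined by L = NΦ_B/I (flux linkage over current).
L = (2570)(1.750×10^-4 Wb)/(13.9 A) = 3.236×10^-2 H.

L ≈ 32.4 mH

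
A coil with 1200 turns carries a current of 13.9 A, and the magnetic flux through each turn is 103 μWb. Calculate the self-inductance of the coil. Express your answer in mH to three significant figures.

L ≈ 8.89 mH

Self-inductance is defined by L = NΦ_B/I (flux linkage over current).
L = (1200)(1.030×10^-4 Wb)/(13.9 A) = 8.892×10^-3 H.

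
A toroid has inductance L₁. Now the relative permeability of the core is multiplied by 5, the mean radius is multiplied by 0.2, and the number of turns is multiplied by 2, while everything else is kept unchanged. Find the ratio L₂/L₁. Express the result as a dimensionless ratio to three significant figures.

L₂/L₁ = 100

For a toroid, L ∝ μᵣN²A/R.
L₂/L₁ = (5) × (0.2)^-1 × (2)^2 = 100.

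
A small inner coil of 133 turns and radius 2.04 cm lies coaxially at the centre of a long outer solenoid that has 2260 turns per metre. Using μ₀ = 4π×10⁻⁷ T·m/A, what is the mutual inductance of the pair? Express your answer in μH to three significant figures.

M ≈ 494 μH

The outer solenoid produces a uniform field B₁ = μ₀n₁I₁ across the inner coil,
so the flux linkage is N₂Φ = N₂B₁A₂ = μ₀n₁N₂A₂·I₁, giving M = μ₀n₁N₂A₂.
A₂ = πr² = π(2.040×10^-2 m)² = 1.307×10^-3 m².
M = (4π×10⁻⁷)(2260)(133)(1.307×10^-3) = 4.938×10^-4 H.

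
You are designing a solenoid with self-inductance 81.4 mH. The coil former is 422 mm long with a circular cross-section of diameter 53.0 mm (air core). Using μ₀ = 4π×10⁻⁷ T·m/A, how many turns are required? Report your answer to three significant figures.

N ≈ 3520 turns

A = π(d/2)² = π(2.650×10^-2 m)² = 2.206×10^-3 m².
From L = μ₀N²A/ℓ, N = √(Lℓ / (μ₀A)).
N = √[(8.140×10^-2)(0.422) / ((4π×10⁻⁷)×2.206×10^-3)] = √(1.239×10^7) ≈ 3520.0.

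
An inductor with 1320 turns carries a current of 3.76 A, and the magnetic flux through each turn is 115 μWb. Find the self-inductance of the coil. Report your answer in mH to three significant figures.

Self-inductance is defined by L = NΦ_B/I (flux linkage over current).
L = (1320)(1.150×10^-4 Wb)/(3.76 A) = 4.037×10^-2 H.

L ≈ 40.4 mH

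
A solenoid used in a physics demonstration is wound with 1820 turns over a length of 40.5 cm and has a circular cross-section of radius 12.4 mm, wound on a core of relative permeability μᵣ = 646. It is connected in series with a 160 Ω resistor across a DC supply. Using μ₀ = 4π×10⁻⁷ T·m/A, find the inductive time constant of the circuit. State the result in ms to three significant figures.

A = πr² = π(1.240×10^-2 m)² = 4.831×10^-4 m².
L = μ₀μᵣN²A/ℓ = (4π×10⁻⁷)(646)(1820)²(4.831×10^-4)/(0.405) = 3.207 H.
τ = L/R = (3.207)/(160) = 2.004×10^-2 s.

τ ≈ 20.0 ms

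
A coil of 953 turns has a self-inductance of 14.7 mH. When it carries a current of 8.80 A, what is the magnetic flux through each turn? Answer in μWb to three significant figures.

Φ_B ≈ 136 μWb

From L = NΦ_B/I, the flux per turn is Φ_B = LI/N.
Φ_B = (1.470×10^-2 H)(8.80 A)/953 = 1.357×10^-4 Wb.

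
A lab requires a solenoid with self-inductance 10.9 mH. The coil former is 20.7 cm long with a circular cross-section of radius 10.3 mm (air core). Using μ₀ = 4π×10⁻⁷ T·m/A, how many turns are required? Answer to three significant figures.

A = πr² = π(1.030×10^-2 m)² = 3.333×10^-4 m².
From L = μ₀N²A/ℓ, N = √(Lℓ / (μ₀A)).
N = √[(1.090×10^-2)(0.207) / ((4π×10⁻⁷)×3.333×10^-4)] = √(5.387×10^6) ≈ 2321.0.

N ≈ 2320 turns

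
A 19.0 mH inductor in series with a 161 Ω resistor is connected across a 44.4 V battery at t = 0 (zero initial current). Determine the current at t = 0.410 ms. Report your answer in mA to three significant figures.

τ = L/R = 1.900×10^-2/161 = 1.180×10^-4 s; final current I_∞ = ε/R = 44.4/161 = 0.2758 A.
I(t) = I_∞(1 − e^(−t/τ)) with t/τ = 3.474.
I = (0.2758)(1 − e^(−3.474)) = 0.2672 A.

I ≈ 267 mA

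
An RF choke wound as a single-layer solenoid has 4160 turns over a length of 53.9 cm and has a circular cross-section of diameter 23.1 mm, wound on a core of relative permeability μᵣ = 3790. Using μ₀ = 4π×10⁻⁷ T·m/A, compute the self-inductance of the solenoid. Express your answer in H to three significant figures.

L ≈ 64.1 H

A = π(d/2)² = π(1.155×10^-2 m)² = 4.191×10^-4 m².
For a long solenoid, L = μ₀μᵣN²A/ℓ.
L = (4π×10⁻⁷)(3790)(4160)²(4.191×10^-4)/(0.539 m) = 64.09 H.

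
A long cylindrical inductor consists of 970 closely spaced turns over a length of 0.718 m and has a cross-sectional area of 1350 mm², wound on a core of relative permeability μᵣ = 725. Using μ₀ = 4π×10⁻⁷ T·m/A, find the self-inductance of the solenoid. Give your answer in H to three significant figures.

A = 1350 mm² = 1.350×10^-3 m².
For a long solenoid, L = μ₀μᵣN²A/ℓ.
L = (4π×10⁻⁷)(725)(970)²(1.350×10^-3)/(0.718 m) = 1.612 H.

L ≈ 1.61 H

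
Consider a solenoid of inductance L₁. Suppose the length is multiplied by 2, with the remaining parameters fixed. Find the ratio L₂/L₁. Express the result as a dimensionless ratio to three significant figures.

For a solenoid, L ∝ μᵣN²A/ℓ.
L₂/L₁ = (2)^-1 = 0.500.

L₂/L₁ = 0.500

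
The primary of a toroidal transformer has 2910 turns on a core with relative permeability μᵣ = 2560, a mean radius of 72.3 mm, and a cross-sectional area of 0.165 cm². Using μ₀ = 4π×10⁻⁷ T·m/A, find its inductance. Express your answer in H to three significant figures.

L ≈ 0.989 H

For a thin toroid, L = μ₀μᵣN²A/(2πR).
L = (4π×10⁻⁷)(2560)(2910)²(1.650×10^-5) / (2π×7.230×10^-2 m) = 0.98947 H.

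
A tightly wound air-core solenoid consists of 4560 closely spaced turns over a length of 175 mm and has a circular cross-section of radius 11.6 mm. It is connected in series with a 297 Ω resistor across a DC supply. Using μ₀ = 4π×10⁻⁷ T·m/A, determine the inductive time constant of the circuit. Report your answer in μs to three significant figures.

A = πr² = π(1.160×10^-2 m)² = 4.227×10^-4 m².
L = μ₀N²A/ℓ = (4π×10⁻⁷)(4560)²(4.227×10^-4)/(0.175) = 6.312×10^-2 H.
τ = L/R = (6.312×10^-2)/(297) = 2.125×10^-4 s.

τ ≈ 213 μs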